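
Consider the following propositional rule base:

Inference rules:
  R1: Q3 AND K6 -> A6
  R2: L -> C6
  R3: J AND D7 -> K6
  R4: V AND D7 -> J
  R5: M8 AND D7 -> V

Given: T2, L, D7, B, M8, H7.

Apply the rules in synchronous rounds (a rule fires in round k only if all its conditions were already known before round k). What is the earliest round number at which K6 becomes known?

Round 1: R2 [L -> C6]; R5 [M8 AND D7 -> V]. Adds C6, V.
Round 2: R4 [V AND D7 -> J]. Adds J.
Round 3: R3 [J AND D7 -> K6]. Adds K6.
K6 first appears in round 3.

3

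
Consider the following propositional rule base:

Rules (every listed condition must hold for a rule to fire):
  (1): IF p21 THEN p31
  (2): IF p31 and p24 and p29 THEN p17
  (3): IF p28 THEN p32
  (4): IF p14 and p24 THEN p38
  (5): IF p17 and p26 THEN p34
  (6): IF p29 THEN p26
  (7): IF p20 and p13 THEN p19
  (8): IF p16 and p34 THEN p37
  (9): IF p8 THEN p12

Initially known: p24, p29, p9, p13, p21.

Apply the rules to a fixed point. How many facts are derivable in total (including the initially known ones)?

Round 1: (1) [IF p21 THEN p31]; (6) [IF p29 THEN p26]. Adds p31, p26.
Round 2: (2) [IF p31 and p24 and p29 THEN p17]. Adds p17.
Round 3: (5) [IF p17 and p26 THEN p34]. Adds p34.
Closure: {p13, p17, p21, p24, p26, p29, p31, p34, p9} — 9 facts.

9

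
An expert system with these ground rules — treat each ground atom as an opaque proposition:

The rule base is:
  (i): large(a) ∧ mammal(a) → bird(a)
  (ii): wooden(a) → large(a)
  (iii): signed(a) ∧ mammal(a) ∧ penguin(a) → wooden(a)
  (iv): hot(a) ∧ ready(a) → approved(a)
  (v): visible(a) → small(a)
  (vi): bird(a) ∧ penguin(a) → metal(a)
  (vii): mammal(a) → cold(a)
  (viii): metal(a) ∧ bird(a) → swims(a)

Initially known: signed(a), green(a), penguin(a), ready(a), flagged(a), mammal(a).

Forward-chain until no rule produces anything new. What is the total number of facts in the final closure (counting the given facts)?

12

[1] (iii) [signed(a) ∧ mammal(a) ∧ penguin(a) → wooden(a)]; (vii) [mammal(a) → cold(a)]. ⇒ new: wooden(a), cold(a).
[2] (ii) [wooden(a) → large(a)]. ⇒ new: large(a).
[3] (i) [large(a) ∧ mammal(a) → bird(a)]. ⇒ new: bird(a).
[4] (vi) [bird(a) ∧ penguin(a) → metal(a)]. ⇒ new: metal(a).
[5] (viii) [metal(a) ∧ bird(a) → swims(a)]. ⇒ new: swims(a).
Closure: {bird(a), cold(a), flagged(a), green(a), large(a), mammal(a), metal(a), penguin(a), ready(a), signed(a), swims(a), wooden(a)} — 12 facts.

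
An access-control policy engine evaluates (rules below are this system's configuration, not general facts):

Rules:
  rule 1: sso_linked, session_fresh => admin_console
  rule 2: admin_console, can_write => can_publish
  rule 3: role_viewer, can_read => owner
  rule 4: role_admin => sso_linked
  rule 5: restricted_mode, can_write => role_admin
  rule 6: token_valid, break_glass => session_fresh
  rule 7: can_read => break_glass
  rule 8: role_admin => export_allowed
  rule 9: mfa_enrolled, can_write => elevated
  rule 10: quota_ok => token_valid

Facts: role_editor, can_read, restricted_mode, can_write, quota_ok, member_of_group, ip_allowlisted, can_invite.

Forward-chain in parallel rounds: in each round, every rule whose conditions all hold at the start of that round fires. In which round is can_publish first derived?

4

Round 1 fires rule 5, rule 7, rule 10, giving role_admin, break_glass, token_valid.
Round 2 fires rule 4, rule 6, rule 8, giving sso_linked, session_fresh, export_allowed.
Round 3 fires rule 1, giving admin_console.
Round 4 fires rule 2, giving can_publish.
can_publish first appears in round 4.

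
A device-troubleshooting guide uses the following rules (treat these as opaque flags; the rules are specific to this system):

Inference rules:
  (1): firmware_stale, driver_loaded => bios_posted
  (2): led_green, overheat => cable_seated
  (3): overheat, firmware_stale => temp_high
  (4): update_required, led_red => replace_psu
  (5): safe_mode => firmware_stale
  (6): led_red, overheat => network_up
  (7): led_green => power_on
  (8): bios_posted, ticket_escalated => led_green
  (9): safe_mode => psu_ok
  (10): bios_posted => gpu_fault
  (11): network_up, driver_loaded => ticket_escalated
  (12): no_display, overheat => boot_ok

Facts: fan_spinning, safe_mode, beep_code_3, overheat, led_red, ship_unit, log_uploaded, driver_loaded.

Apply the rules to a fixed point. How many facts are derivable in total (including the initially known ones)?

18

Round 1: (5) [safe_mode => firmware_stale]; (6) [led_red, overheat => network_up]; (9) [safe_mode => psu_ok]. Adds firmware_stale, network_up, psu_ok.
Round 2: (1) [firmware_stale, driver_loaded => bios_posted]; (3) [overheat, firmware_stale => temp_high]; (11) [network_up, driver_loaded => ticket_escalated]. Adds bios_posted, temp_high, ticket_escalated.
Round 3: (8) [bios_posted, ticket_escalated => led_green]; (10) [bios_posted => gpu_fault]. Adds led_green, gpu_fault.
Round 4: (2) [led_green, overheat => cable_seated]; (7) [led_green => power_on]. Adds cable_seated, power_on.
Closure: {beep_code_3, bios_posted, cable_seated, driver_loaded, fan_spinning, firmware_stale, gpu_fault, led_green, led_red, log_uploaded, network_up, overheat, power_on, psu_ok, safe_mode, ship_unit, temp_high, ticket_escalated} — 18 facts.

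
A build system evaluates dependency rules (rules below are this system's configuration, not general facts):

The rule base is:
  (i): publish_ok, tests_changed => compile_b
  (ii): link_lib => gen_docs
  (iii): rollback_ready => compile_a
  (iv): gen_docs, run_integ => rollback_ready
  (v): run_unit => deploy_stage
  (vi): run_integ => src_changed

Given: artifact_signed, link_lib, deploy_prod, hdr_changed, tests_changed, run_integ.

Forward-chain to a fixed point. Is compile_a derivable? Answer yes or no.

Round 1 — (ii), (vi), derive gen_docs, src_changed.
Round 2 — (iv), derive rollback_ready.
Round 3 — (iii), derive compile_a.
compile_a appears in round 3, so it is derivable.

yes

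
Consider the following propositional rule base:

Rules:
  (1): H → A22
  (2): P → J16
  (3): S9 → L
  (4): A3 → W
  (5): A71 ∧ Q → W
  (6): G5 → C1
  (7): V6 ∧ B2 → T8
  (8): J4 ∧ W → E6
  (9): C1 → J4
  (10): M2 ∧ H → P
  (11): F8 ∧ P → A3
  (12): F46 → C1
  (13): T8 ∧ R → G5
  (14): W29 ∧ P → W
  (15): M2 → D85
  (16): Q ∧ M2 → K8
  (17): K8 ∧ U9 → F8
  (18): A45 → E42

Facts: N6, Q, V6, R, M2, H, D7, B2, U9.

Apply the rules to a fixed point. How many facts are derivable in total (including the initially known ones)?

22

Round 1 fires (1), (7), (10), (15), (16), giving A22, T8, P, D85, K8.
Round 2 fires (2), (13), (17), giving J16, G5, F8.
Round 3 fires (6), (11), giving C1, A3.
Round 4 fires (4), (9), giving W, J4.
Round 5 fires (8), giving E6.
Closure: {A22, A3, B2, C1, D7, D85, E6, F8, G5, H, J16, J4, K8, M2, N6, P, Q, R, T8, U9, V6, W} — 22 facts.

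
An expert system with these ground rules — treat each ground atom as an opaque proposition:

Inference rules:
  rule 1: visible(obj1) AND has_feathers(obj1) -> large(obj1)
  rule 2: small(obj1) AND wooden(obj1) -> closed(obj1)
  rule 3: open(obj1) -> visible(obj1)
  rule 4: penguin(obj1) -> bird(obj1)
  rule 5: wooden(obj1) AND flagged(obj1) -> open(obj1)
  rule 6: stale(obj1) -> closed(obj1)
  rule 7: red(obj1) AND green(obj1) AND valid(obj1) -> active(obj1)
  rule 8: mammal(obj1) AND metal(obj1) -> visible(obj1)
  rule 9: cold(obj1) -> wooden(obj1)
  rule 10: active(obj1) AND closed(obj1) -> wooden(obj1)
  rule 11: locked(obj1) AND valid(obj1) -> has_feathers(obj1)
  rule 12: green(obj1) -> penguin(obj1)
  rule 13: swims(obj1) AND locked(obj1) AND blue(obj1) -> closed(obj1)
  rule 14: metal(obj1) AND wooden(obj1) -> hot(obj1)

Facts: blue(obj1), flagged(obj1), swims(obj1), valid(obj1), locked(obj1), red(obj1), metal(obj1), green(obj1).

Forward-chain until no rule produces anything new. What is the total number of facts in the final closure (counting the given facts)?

18

Round 1 fires rule 7, rule 11, rule 12, rule 13, giving active(obj1), has_feathers(obj1), penguin(obj1), closed(obj1).
Round 2 fires rule 4, rule 10, giving bird(obj1), wooden(obj1).
Round 3 fires rule 5, rule 14, giving open(obj1), hot(obj1).
Round 4 fires rule 3, giving visible(obj1).
Round 5 fires rule 1, giving large(obj1).
Closure: {active(obj1), bird(obj1), blue(obj1), closed(obj1), flagged(obj1), green(obj1), has_feathers(obj1), hot(obj1), large(obj1), locked(obj1), metal(obj1), open(obj1), penguin(obj1), red(obj1), swims(obj1), valid(obj1), visible(obj1), wooden(obj1)} — 18 facts.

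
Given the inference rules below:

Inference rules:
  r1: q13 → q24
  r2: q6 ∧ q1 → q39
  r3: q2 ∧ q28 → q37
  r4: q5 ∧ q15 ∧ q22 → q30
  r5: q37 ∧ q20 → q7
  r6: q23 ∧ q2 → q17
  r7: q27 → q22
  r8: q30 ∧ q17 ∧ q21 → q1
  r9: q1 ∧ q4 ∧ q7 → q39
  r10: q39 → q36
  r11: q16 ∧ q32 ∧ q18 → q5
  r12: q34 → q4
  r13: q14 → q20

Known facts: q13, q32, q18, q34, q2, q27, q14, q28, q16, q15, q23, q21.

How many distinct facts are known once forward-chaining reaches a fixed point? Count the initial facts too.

24

Round 1 — r1, r3, r6, r7, r11, r12, r13, derive q24, q37, q17, q22, q5, q4, q20.
Round 2 — r4, r5, derive q30, q7.
Round 3 — r8, derive q1.
Round 4 — r9, derive q39.
Round 5 — r10, derive q36.
Closure: {q1, q13, q14, q15, q16, q17, q18, q2, q20, q21, q22, q23, q24, q27, q28, q30, q32, q34, q36, q37, q39, q4, q5, q7} — 24 facts.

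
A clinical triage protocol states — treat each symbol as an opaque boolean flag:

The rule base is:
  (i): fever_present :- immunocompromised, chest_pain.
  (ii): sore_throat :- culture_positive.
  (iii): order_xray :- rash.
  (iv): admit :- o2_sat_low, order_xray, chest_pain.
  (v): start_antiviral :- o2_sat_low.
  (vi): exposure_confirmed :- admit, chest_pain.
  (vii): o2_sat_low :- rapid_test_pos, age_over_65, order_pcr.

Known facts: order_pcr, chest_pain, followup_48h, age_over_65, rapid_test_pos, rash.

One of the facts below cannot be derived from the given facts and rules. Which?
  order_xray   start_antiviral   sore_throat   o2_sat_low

sore_throat

Round 1: (iii) [order_xray :- rash.]; (vii) [o2_sat_low :- rapid_test_pos, age_over_65, order_pcr.]. New: order_xray, o2_sat_low.
Round 2: (iv) [admit :- o2_sat_low, order_xray, chest_pain.]; (v) [start_antiviral :- o2_sat_low.]. New: admit, start_antiviral.
Round 3: (vi) [exposure_confirmed :- admit, chest_pain.]. New: exposure_confirmed.
Derived: order_xray (round 1), o2_sat_low (round 1), start_antiviral (round 2). sore_throat never appears in any round.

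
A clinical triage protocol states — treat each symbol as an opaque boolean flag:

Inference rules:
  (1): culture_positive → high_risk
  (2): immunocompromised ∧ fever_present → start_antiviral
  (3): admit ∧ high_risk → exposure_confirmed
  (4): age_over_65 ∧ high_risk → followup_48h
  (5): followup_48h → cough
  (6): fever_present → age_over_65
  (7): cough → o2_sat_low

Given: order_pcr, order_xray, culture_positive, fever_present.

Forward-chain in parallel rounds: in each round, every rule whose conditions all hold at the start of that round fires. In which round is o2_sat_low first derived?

4

Round 1: (1) [culture_positive → high_risk]; (6) [fever_present → age_over_65]. New: high_risk, age_over_65.
Round 2: (4) [age_over_65 ∧ high_risk → followup_48h]. New: followup_48h.
Round 3: (5) [followup_48h → cough]. New: cough.
Round 4: (7) [cough → o2_sat_low]. New: o2_sat_low.
o2_sat_low first appears in round 4.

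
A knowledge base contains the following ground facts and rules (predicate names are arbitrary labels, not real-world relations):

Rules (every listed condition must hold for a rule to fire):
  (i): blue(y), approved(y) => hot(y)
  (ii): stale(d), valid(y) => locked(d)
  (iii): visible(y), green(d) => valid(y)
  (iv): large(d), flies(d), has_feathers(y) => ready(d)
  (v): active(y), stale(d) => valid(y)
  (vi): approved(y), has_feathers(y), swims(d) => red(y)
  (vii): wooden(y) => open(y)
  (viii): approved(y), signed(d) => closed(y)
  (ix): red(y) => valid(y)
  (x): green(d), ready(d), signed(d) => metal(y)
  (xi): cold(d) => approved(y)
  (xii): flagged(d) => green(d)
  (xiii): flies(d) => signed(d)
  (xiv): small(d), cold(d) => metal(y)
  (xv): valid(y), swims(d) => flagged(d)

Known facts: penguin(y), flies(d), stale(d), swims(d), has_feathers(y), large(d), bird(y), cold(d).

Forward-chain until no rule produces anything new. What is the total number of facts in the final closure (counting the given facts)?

18

Round 1 — (iv), (xi), (xiii), derive ready(d), approved(y), signed(d).
Round 2 — (vi), (viii), derive red(y), closed(y).
Round 3 — (ix), derive valid(y).
Round 4 — (ii), (xv), derive locked(d), flagged(d).
Round 5 — (xii), derive green(d).
Round 6 — (x), derive metal(y).
Closure: {approved(y), bird(y), closed(y), cold(d), flagged(d), flies(d), green(d), has_feathers(y), large(d), locked(d), metal(y), penguin(y), ready(d), red(y), signed(d), stale(d), swims(d), valid(y)} — 18 facts.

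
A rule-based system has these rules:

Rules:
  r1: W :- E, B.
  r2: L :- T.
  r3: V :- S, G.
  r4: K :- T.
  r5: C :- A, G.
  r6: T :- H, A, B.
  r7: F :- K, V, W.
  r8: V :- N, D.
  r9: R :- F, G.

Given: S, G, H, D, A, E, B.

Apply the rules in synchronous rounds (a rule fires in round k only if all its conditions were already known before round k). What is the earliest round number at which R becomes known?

4

Round 1: r1 [W :- E, B.]; r3 [V :- S, G.]; r5 [C :- A, G.]; r6 [T :- H, A, B.]. New: W, V, C, T.
Round 2: r2 [L :- T.]; r4 [K :- T.]. New: L, K.
Round 3: r7 [F :- K, V, W.]. New: F.
Round 4: r9 [R :- F, G.]. New: R.
R first appears in round 4.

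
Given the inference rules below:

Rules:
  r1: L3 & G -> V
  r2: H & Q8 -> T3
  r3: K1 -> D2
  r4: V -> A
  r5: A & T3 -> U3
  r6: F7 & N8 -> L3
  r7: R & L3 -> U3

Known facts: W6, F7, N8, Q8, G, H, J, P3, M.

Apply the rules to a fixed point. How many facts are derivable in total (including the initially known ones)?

Round 1 fires r2, r6, giving T3, L3.
Round 2 fires r1, giving V.
Round 3 fires r4, giving A.
Round 4 fires r5, giving U3.
Closure: {A, F7, G, H, J, L3, M, N8, P3, Q8, T3, U3, V, W6} — 14 facts.

14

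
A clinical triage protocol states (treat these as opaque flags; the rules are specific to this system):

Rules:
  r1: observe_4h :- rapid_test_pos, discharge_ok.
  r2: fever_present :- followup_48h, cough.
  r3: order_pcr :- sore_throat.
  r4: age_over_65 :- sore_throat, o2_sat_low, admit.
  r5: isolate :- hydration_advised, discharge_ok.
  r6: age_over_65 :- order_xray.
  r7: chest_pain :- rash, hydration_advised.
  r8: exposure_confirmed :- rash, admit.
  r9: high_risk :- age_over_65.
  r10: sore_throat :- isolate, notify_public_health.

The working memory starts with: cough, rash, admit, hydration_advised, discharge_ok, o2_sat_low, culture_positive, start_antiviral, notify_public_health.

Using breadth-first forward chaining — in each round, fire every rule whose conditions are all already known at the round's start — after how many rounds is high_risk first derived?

Round 1 — r5, r7, r8, derive isolate, chest_pain, exposure_confirmed.
Round 2 — r10, derive sore_throat.
Round 3 — r3, r4, derive order_pcr, age_over_65.
Round 4 — r9, derive high_risk.
high_risk first appears in round 4.

4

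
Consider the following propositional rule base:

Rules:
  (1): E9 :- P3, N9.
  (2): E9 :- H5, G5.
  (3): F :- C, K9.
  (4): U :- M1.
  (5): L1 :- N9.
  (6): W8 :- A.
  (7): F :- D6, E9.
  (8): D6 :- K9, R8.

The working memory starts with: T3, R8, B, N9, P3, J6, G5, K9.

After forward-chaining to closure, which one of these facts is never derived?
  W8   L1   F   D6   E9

W8

Round 1: (1) [E9 :- P3, N9.]; (5) [L1 :- N9.]; (8) [D6 :- K9, R8.]. Adds E9, L1, D6.
Round 2: (7) [F :- D6, E9.]. Adds F.
Derived: E9 (round 1), D6 (round 1), F (round 2), L1 (round 1). W8 never appears in any round.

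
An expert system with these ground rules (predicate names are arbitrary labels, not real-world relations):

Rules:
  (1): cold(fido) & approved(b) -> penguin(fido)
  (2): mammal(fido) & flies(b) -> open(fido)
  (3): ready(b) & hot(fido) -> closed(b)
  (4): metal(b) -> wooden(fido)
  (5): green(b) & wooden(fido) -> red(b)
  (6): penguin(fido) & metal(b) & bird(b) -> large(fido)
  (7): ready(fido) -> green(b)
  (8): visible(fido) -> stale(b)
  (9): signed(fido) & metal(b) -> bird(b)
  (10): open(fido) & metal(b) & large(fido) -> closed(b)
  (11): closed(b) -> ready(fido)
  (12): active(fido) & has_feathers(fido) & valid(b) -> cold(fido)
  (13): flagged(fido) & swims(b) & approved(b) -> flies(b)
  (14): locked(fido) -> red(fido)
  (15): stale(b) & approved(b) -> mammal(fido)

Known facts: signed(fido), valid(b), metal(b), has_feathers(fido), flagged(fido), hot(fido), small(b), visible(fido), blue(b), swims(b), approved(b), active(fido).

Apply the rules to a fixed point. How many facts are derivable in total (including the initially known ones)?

25

Round 1: (4) [metal(b) -> wooden(fido)]; (8) [visible(fido) -> stale(b)]; (9) [signed(fido) & metal(b) -> bird(b)]; (12) [active(fido) & has_feathers(fido) & valid(b) -> cold(fido)]; (13) [flagged(fido) & swims(b) & approved(b) -> flies(b)]. Adds wooden(fido), stale(b), bird(b), cold(fido), flies(b).
Round 2: (1) [cold(fido) & approved(b) -> penguin(fido)]; (15) [stale(b) & approved(b) -> mammal(fido)]. Adds penguin(fido), mammal(fido).
Round 3: (2) [mammal(fido) & flies(b) -> open(fido)]; (6) [penguin(fido) & metal(b) & bird(b) -> large(fido)]. Adds open(fido), large(fido).
Round 4: (10) [open(fido) & metal(b) & large(fido) -> closed(b)]. Adds closed(b).
Round 5: (11) [closed(b) -> ready(fido)]. Adds ready(fido).
Round 6: (7) [ready(fido) -> green(b)]. Adds green(b).
Round 7: (5) [green(b) & wooden(fido) -> red(b)]. Adds red(b).
Closure: {active(fido), approved(b), bird(b), blue(b), closed(b), cold(fido), flagged(fido), flies(b), green(b), has_feathers(fido), hot(fido), large(fido), mammal(fido), metal(b), open(fido), penguin(fido), ready(fido), red(b), signed(fido), small(b), stale(b), swims(b), valid(b), visible(fido), wooden(fido)} — 25 facts.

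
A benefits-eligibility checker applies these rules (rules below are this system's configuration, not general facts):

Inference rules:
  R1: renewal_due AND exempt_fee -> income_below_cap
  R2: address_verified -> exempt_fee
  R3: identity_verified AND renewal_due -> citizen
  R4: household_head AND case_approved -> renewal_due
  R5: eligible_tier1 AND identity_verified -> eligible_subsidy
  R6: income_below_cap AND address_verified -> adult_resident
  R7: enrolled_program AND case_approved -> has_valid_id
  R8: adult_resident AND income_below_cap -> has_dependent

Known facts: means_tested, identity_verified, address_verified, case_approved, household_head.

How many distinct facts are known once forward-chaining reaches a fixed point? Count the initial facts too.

[1] R2 [address_verified -> exempt_fee]; R4 [household_head AND case_approved -> renewal_due]. ⇒ new: exempt_fee, renewal_due.
[2] R1 [renewal_due AND exempt_fee -> income_below_cap]; R3 [identity_verified AND renewal_due -> citizen]. ⇒ new: income_below_cap, citizen.
[3] R6 [income_below_cap AND address_verified -> adult_resident]. ⇒ new: adult_resident.
[4] R8 [adult_resident AND income_below_cap -> has_dependent]. ⇒ new: has_dependent.
Closure: {address_verified, adult_resident, case_approved, citizen, exempt_fee, has_dependent, household_head, identity_verified, income_below_cap, means_tested, renewal_due} — 11 facts.

11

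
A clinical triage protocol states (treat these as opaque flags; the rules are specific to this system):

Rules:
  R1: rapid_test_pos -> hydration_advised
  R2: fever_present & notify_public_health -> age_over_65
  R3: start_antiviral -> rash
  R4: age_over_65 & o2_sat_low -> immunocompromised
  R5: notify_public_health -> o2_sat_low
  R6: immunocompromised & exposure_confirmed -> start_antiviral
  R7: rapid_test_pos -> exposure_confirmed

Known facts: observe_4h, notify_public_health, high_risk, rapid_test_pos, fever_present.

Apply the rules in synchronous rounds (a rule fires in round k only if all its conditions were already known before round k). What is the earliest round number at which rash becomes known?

4

Round 1: R1 [rapid_test_pos -> hydration_advised]; R2 [fever_present & notify_public_health -> age_over_65]; R5 [notify_public_health -> o2_sat_low]; R7 [rapid_test_pos -> exposure_confirmed]. New: hydration_advised, age_over_65, o2_sat_low, exposure_confirmed.
Round 2: R4 [age_over_65 & o2_sat_low -> immunocompromised]. New: immunocompromised.
Round 3: R6 [immunocompromised & exposure_confirmed -> start_antiviral]. New: start_antiviral.
Round 4: R3 [start_antiviral -> rash]. New: rash.
rash first appears in round 4.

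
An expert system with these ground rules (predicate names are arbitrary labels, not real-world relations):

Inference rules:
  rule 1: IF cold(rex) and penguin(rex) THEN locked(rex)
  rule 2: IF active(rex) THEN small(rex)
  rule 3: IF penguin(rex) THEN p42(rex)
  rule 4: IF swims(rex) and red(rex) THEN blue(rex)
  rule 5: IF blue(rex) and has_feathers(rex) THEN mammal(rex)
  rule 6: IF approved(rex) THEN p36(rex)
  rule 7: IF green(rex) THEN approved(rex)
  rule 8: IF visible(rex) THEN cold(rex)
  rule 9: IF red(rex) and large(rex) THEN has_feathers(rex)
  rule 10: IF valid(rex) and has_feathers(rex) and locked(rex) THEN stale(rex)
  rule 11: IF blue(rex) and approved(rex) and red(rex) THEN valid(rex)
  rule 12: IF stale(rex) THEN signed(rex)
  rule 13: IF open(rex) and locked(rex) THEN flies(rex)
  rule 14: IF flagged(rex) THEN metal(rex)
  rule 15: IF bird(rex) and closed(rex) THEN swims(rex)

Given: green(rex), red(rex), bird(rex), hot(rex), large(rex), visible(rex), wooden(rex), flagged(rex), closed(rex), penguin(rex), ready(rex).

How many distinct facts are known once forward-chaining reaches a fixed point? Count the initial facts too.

Round 1: rule 3 [IF penguin(rex) THEN p42(rex)]; rule 7 [IF green(rex) THEN approved(rex)]; rule 8 [IF visible(rex) THEN cold(rex)]; rule 9 [IF red(rex) and large(rex) THEN has_feathers(rex)]; rule 14 [IF flagged(rex) THEN metal(rex)]; rule 15 [IF bird(rex) and closed(rex) THEN swims(rex)]. New: p42(rex), approved(rex), cold(rex), has_feathers(rex), metal(rex), swims(rex).
Round 2: rule 1 [IF cold(rex) and penguin(rex) THEN locked(rex)]; rule 4 [IF swims(rex) and red(rex) THEN blue(rex)]; rule 6 [IF approved(rex) THEN p36(rex)]. New: locked(rex), blue(rex), p36(rex).
Round 3: rule 5 [IF blue(rex) and has_feathers(rex) THEN mammal(rex)]; rule 11 [IF blue(rex) and approved(rex) and red(rex) THEN valid(rex)]. New: mammal(rex), valid(rex).
Round 4: rule 10 [IF valid(rex) and has_feathers(rex) and locked(rex) THEN stale(rex)]. New: stale(rex).
Round 5: rule 12 [IF stale(rex) THEN signed(rex)]. New: signed(rex).
Closure: {approved(rex), bird(rex), blue(rex), closed(rex), cold(rex), flagged(rex), green(rex), has_feathers(rex), hot(rex), large(rex), locked(rex), mammal(rex), metal(rex), p36(rex), p42(rex), penguin(rex), ready(rex), red(rex), signed(rex), stale(rex), swims(rex), valid(rex), visible(rex), wooden(rex)} — 24 facts.

24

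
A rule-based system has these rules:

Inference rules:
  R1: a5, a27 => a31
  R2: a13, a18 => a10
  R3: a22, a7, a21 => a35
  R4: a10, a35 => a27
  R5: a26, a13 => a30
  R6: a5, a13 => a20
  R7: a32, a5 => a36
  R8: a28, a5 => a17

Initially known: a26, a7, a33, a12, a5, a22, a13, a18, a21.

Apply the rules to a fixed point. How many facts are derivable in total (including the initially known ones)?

15

Round 1 fires R2, R3, R5, R6, giving a10, a35, a30, a20.
Round 2 fires R4, giving a27.
Round 3 fires R1, giving a31.
Closure: {a10, a12, a13, a18, a20, a21, a22, a26, a27, a30, a31, a33, a35, a5, a7} — 15 facts.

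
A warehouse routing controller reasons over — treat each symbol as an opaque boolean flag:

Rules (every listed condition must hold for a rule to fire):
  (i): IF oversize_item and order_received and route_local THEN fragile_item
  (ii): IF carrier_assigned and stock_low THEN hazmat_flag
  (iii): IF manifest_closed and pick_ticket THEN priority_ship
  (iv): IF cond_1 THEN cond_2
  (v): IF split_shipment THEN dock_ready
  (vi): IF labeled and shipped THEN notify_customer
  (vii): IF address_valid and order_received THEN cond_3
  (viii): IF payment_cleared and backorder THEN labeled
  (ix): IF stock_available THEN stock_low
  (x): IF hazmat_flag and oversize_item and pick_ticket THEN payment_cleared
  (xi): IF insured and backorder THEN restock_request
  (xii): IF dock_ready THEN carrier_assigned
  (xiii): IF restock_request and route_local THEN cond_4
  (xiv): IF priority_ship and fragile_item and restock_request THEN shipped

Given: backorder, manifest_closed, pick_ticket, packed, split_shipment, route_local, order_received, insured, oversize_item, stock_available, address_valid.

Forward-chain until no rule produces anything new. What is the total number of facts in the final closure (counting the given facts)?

24

[1] (i) [IF oversize_item and order_received and route_local THEN fragile_item]; (iii) [IF manifest_closed and pick_ticket THEN priority_ship]; (v) [IF split_shipment THEN dock_ready]; (vii) [IF address_valid and order_received THEN cond_3]; (ix) [IF stock_available THEN stock_low]; (xi) [IF insured and backorder THEN restock_request]. ⇒ new: fragile_item, priority_ship, dock_ready, cond_3, stock_low, restock_request.
[2] (xii) [IF dock_ready THEN carrier_assigned]; (xiii) [IF restock_request and route_local THEN cond_4]; (xiv) [IF priority_ship and fragile_item and restock_request THEN shipped]. ⇒ new: carrier_assigned, cond_4, shipped.
[3] (ii) [IF carrier_assigned and stock_low THEN hazmat_flag]. ⇒ new: hazmat_flag.
[4] (x) [IF hazmat_flag and oversize_item and pick_ticket THEN payment_cleared]. ⇒ new: payment_cleared.
[5] (viii) [IF payment_cleared and backorder THEN labeled]. ⇒ new: labeled.
[6] (vi) [IF labeled and shipped THEN notify_customer]. ⇒ new: notify_customer.
Closure: {address_valid, backorder, carrier_assigned, cond_3, cond_4, dock_ready, fragile_item, hazmat_flag, insured, labeled, manifest_closed, notify_customer, order_received, oversize_item, packed, payment_cleared, pick_ticket, priority_ship, restock_request, route_local, shipped, split_shipment, stock_available, stock_low} — 24 facts.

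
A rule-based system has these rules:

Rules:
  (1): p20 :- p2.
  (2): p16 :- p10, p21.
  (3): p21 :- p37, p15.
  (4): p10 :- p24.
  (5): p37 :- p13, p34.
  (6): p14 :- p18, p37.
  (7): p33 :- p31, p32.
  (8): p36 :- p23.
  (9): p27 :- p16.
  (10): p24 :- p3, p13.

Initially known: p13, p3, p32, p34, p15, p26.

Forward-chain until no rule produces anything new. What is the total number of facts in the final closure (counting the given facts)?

12

Round 1: (5) [p37 :- p13, p34.]; (10) [p24 :- p3, p13.]. New: p37, p24.
Round 2: (3) [p21 :- p37, p15.]; (4) [p10 :- p24.]. New: p21, p10.
Round 3: (2) [p16 :- p10, p21.]. New: p16.
Round 4: (9) [p27 :- p16.]. New: p27.
Closure: {p10, p13, p15, p16, p21, p24, p26, p27, p3, p32, p34, p37} — 12 facts.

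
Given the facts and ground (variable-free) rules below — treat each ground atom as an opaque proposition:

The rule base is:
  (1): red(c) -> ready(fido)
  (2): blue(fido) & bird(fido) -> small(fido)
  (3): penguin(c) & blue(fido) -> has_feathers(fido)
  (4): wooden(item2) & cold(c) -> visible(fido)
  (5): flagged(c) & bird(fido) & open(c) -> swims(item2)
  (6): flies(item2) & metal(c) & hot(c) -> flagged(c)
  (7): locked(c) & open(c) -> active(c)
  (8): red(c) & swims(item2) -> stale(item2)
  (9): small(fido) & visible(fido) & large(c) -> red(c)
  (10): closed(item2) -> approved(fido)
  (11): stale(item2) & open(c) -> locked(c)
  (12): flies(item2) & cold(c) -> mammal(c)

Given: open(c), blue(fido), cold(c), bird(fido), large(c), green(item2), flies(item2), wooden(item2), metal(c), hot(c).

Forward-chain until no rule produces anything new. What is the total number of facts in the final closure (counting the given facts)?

[1] (2) [blue(fido) & bird(fido) -> small(fido)]; (4) [wooden(item2) & cold(c) -> visible(fido)]; (6) [flies(item2) & metal(c) & hot(c) -> flagged(c)]; (12) [flies(item2) & cold(c) -> mammal(c)]. ⇒ new: small(fido), visible(fido), flagged(c), mammal(c).
[2] (5) [flagged(c) & bird(fido) & open(c) -> swims(item2)]; (9) [small(fido) & visible(fido) & large(c) -> red(c)]. ⇒ new: swims(item2), red(c).
[3] (1) [red(c) -> ready(fido)]; (8) [red(c) & swims(item2) -> stale(item2)]. ⇒ new: ready(fido), stale(item2).
[4] (11) [stale(item2) & open(c) -> locked(c)]. ⇒ new: locked(c).
[5] (7) [locked(c) & open(c) -> active(c)]. ⇒ new: active(c).
Closure: {active(c), bird(fido), blue(fido), cold(c), flagged(c), flies(item2), green(item2), hot(c), large(c), locked(c), mammal(c), metal(c), open(c), ready(fido), red(c), small(fido), stale(item2), swims(item2), visible(fido), wooden(item2)} — 20 facts.

20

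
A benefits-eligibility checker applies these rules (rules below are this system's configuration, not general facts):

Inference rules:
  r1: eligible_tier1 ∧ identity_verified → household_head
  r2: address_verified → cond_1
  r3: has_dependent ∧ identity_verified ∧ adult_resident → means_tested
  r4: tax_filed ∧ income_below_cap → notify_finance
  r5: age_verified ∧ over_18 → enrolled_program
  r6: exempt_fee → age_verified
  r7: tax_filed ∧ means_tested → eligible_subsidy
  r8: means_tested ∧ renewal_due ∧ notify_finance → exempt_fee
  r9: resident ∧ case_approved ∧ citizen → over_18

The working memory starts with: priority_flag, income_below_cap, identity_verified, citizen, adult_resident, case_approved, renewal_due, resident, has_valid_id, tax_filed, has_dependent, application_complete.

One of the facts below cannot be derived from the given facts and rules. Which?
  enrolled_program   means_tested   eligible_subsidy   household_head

Round 1 fires r3, r4, r9, giving means_tested, notify_finance, over_18.
Round 2 fires r7, r8, giving eligible_subsidy, exempt_fee.
Round 3 fires r6, giving age_verified.
Round 4 fires r5, giving enrolled_program.
Derived: enrolled_program (round 4), eligible_subsidy (round 2), means_tested (round 1). household_head never appears in any round.

household_head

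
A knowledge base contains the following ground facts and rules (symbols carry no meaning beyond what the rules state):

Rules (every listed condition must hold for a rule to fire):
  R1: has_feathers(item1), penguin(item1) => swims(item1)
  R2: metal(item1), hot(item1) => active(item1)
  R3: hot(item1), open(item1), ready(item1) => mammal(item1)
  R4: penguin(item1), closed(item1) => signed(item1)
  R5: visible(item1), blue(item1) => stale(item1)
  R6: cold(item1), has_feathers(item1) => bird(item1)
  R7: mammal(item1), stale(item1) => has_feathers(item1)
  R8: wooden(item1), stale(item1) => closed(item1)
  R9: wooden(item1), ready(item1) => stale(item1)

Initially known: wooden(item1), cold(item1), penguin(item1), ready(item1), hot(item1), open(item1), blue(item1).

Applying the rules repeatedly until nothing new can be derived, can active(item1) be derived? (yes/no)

[1] R3 [hot(item1), open(item1), ready(item1) => mammal(item1)]; R9 [wooden(item1), ready(item1) => stale(item1)]. ⇒ new: mammal(item1), stale(item1).
[2] R7 [mammal(item1), stale(item1) => has_feathers(item1)]; R8 [wooden(item1), stale(item1) => closed(item1)]. ⇒ new: has_feathers(item1), closed(item1).
[3] R1 [has_feathers(item1), penguin(item1) => swims(item1)]; R4 [penguin(item1), closed(item1) => signed(item1)]; R6 [cold(item1), has_feathers(item1) => bird(item1)]. ⇒ new: swims(item1), signed(item1), bird(item1).
Fixed point reached. active(item1) is concluded only by R2; R2 needs metal(item1) (never derived).

no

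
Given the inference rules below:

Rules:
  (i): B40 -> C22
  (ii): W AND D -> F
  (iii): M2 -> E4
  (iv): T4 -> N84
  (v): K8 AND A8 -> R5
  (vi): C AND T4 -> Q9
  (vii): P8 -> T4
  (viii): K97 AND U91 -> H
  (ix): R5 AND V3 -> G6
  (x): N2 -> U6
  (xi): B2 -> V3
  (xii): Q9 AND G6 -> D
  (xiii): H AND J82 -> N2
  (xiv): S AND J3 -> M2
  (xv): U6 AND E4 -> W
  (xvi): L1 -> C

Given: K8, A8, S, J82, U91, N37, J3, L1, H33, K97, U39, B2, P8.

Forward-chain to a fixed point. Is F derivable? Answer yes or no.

Round 1 fires (v), (vii), (viii), (xi), (xiv), (xvi), giving R5, T4, H, V3, M2, C.
Round 2 fires (iii), (iv), (vi), (ix), (xiii), giving E4, N84, Q9, G6, N2.
Round 3 fires (x), (xii), giving U6, D.
Round 4 fires (xv), giving W.
Round 5 fires (ii), giving F.
F appears in round 5, so it is derivable.

yes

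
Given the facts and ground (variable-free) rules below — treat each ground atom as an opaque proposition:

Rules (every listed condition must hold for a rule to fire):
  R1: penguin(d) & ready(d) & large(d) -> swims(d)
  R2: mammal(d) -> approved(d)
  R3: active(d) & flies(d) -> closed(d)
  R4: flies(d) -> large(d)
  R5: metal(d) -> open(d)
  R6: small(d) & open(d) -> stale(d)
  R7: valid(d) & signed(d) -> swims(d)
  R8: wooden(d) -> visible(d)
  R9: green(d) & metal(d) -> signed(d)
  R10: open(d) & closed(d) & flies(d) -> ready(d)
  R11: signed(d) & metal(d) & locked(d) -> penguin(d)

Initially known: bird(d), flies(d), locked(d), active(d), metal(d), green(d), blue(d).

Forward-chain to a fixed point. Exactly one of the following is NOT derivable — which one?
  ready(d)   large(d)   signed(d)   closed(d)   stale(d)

Round 1: R3 [active(d) & flies(d) -> closed(d)]; R4 [flies(d) -> large(d)]; R5 [metal(d) -> open(d)]; R9 [green(d) & metal(d) -> signed(d)]. New: closed(d), large(d), open(d), signed(d).
Round 2: R10 [open(d) & closed(d) & flies(d) -> ready(d)]; R11 [signed(d) & metal(d) & locked(d) -> penguin(d)]. New: ready(d), penguin(d).
Round 3: R1 [penguin(d) & ready(d) & large(d) -> swims(d)]. New: swims(d).
Derived: closed(d) (round 1), signed(d) (round 1), large(d) (round 1), ready(d) (round 2). stale(d) never appears in any round.

stale(d)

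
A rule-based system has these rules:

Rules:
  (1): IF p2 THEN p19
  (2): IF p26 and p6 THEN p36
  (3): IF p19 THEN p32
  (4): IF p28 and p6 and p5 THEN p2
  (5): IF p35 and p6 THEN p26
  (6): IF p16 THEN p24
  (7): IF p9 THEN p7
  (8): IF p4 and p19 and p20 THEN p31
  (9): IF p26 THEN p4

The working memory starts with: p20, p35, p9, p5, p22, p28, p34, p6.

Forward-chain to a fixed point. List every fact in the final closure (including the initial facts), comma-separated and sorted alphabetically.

Round 1: (4) [IF p28 and p6 and p5 THEN p2]; (5) [IF p35 and p6 THEN p26]; (7) [IF p9 THEN p7]. Adds p2, p26, p7.
Round 2: (1) [IF p2 THEN p19]; (2) [IF p26 and p6 THEN p36]; (9) [IF p26 THEN p4]. Adds p19, p36, p4.
Round 3: (3) [IF p19 THEN p32]; (8) [IF p4 and p19 and p20 THEN p31]. Adds p32, p31.

p19, p2, p20, p22, p26, p28, p31, p32, p34, p35, p36, p4, p5, p6, p7, p9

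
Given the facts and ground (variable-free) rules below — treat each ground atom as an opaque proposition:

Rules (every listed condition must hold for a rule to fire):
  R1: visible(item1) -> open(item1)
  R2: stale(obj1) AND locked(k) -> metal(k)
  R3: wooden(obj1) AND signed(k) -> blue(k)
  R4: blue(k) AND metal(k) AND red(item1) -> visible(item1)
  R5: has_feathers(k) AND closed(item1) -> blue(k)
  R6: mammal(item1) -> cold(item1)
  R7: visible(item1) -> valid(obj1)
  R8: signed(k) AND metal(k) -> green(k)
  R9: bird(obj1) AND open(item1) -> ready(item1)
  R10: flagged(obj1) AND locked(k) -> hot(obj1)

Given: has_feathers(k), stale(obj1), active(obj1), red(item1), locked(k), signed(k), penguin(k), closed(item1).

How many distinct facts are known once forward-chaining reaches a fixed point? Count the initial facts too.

14

Round 1: R2 [stale(obj1) AND locked(k) -> metal(k)]; R5 [has_feathers(k) AND closed(item1) -> blue(k)]. New: metal(k), blue(k).
Round 2: R4 [blue(k) AND metal(k) AND red(item1) -> visible(item1)]; R8 [signed(k) AND metal(k) -> green(k)]. New: visible(item1), green(k).
Round 3: R1 [visible(item1) -> open(item1)]; R7 [visible(item1) -> valid(obj1)]. New: open(item1), valid(obj1).
Closure: {active(obj1), blue(k), closed(item1), green(k), has_feathers(k), locked(k), metal(k), open(item1), penguin(k), red(item1), signed(k), stale(obj1), valid(obj1), visible(item1)} — 14 facts.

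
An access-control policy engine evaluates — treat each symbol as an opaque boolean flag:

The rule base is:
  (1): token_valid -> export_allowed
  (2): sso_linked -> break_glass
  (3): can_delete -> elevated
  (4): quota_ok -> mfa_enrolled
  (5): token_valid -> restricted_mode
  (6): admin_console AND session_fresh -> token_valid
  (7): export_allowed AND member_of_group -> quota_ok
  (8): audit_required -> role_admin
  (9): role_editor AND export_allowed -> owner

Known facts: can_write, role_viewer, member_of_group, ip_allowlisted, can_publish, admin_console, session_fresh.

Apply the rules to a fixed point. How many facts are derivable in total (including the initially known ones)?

12

[1] (6) [admin_console AND session_fresh -> token_valid]. ⇒ new: token_valid.
[2] (1) [token_valid -> export_allowed]; (5) [token_valid -> restricted_mode]. ⇒ new: export_allowed, restricted_mode.
[3] (7) [export_allowed AND member_of_group -> quota_ok]. ⇒ new: quota_ok.
[4] (4) [quota_ok -> mfa_enrolled]. ⇒ new: mfa_enrolled.
Closure: {admin_console, can_publish, can_write, export_allowed, ip_allowlisted, member_of_group, mfa_enrolled, quota_ok, restricted_mode, role_viewer, session_fresh, token_valid} — 12 facts.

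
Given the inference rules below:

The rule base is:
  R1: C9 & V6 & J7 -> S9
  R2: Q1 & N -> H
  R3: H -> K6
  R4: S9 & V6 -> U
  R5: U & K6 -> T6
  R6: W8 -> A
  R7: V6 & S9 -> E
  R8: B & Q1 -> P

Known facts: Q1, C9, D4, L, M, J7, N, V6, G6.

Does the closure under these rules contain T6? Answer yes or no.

yes

Round 1: R1 [C9 & V6 & J7 -> S9]; R2 [Q1 & N -> H]. Adds S9, H.
Round 2: R3 [H -> K6]; R4 [S9 & V6 -> U]; R7 [V6 & S9 -> E]. Adds K6, U, E.
Round 3: R5 [U & K6 -> T6]. Adds T6.
T6 appears in round 3, so it is derivable.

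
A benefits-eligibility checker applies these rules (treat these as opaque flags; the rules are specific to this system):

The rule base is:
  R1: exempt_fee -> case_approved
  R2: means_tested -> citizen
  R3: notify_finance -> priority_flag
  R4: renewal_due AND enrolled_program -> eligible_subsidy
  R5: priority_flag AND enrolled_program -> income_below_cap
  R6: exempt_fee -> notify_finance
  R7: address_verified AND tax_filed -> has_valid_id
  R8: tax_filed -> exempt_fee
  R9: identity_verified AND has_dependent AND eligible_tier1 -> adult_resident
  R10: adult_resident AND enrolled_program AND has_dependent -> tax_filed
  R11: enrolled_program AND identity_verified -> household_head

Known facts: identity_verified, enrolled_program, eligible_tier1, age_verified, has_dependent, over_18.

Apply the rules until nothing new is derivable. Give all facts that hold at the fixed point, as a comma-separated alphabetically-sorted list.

adult_resident, age_verified, case_approved, eligible_tier1, enrolled_program, exempt_fee, has_dependent, household_head, identity_verified, income_below_cap, notify_finance, over_18, priority_flag, tax_filed

Round 1: R9 [identity_verified AND has_dependent AND eligible_tier1 -> adult_resident]; R11 [enrolled_program AND identity_verified -> household_head]. New: adult_resident, household_head.
Round 2: R10 [adult_resident AND enrolled_program AND has_dependent -> tax_filed]. New: tax_filed.
Round 3: R8 [tax_filed -> exempt_fee]. New: exempt_fee.
Round 4: R1 [exempt_fee -> case_approved]; R6 [exempt_fee -> notify_finance]. New: case_approved, notify_finance.
Round 5: R3 [notify_finance -> priority_flag]. New: priority_flag.
Round 6: R5 [priority_flag AND enrolled_program -> income_below_cap]. New: income_below_cap.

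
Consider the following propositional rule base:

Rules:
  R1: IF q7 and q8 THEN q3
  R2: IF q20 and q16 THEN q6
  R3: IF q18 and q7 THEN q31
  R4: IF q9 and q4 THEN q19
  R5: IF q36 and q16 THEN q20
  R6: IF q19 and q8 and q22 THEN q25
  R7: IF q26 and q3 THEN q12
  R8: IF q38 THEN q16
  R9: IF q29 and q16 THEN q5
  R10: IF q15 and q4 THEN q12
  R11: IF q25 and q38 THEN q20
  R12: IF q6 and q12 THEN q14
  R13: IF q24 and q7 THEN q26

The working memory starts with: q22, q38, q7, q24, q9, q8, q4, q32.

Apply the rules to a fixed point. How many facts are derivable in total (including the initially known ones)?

Round 1 — R1, R4, R8, R13, derive q3, q19, q16, q26.
Round 2 — R6, R7, derive q25, q12.
Round 3 — R11, derive q20.
Round 4 — R2, derive q6.
Round 5 — R12, derive q14.
Closure: {q12, q14, q16, q19, q20, q22, q24, q25, q26, q3, q32, q38, q4, q6, q7, q8, q9} — 17 facts.

17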